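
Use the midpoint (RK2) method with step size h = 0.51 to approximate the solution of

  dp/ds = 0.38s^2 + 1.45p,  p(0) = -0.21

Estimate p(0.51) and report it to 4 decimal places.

Midpoint: k1 = f(s_n, p_n); k2 = f(s_n + h/2, p_n + (h/2)·k1); p_{n+1} = p_n + h·k2.
s=0.000000, p=-0.210000:
  k1 = f(0.000000, -0.210000) = -0.304500
  k2 = f(0.255000, -0.287648) = -0.392379
  p ← -0.210000 + 0.51·(-0.392379) = -0.410113
p(0.51) ≈ -0.4101

-0.4101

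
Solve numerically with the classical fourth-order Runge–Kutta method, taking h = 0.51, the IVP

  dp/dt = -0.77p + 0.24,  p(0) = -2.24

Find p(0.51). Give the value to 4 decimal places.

RK4: k1 = f(t_n, p_n); k2 = f(t_n + h/2, p_n + (h/2)·k1); k3 = f(t_n + h/2, p_n + (h/2)·k2); k4 = f(t_n + h, p_n + h·k3); p_{n+1} = p_n + (h/6)·(k1 + 2k2 + 2k3 + k4).
t=0.000000, p=-2.240000:
  k1 = f(0.000000, -2.240000) = 1.964800
  k2 = f(0.255000, -1.738976) = 1.579012
  k3 = f(0.255000, -1.837352) = 1.654761
  k4 = f(0.510000, -1.396072) = 1.314975
  p ← -2.240000 + (0.51/6)·(k1 + 2k2 + 2k3 + k4) = -1.411478
p(0.51) ≈ -1.4115

-1.4115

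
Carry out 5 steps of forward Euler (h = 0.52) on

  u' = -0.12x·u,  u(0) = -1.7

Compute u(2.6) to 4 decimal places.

Euler: u_{n+1} = u_n + h·f(x_n, u_n).
x=0.000000, u=-1.700000: f=0.000000 → u ← -1.700000 + 0.52·0.000000 = -1.700000
x=0.520000, u=-1.700000: f=0.106080 → u ← -1.700000 + 0.52·0.106080 = -1.644838
x=1.040000, u=-1.644838: f=0.205276 → u ← -1.644838 + 0.52·0.205276 = -1.538095
x=1.560000, u=-1.538095: f=0.287931 → u ← -1.538095 + 0.52·0.287931 = -1.388371
x=2.080000, u=-1.388371: f=0.346537 → u ← -1.388371 + 0.52·0.346537 = -1.208171
u(2.6) ≈ -1.2082

-1.2082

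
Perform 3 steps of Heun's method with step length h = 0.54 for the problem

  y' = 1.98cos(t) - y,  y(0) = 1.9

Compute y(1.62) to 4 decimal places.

Heun: k1 = f(t_n, y_n); k2 = f(t_n + h, y_n + h·k1); y_{n+1} = y_n + (h/2)·(k1 + k2).
t=0.000000, y=1.900000:
  k1 = f(0.000000, 1.900000) = 0.080000
  k2 = f(0.540000, 1.943200) = -0.244937
  y ← 1.900000 + (0.54/2)·(0.080000 + (-0.244937)) = 1.855467
t=0.540000, y=1.855467:
  k1 = f(0.540000, 1.855467) = -0.157204
  k2 = f(1.080000, 1.770577) = -0.837347
  y ← 1.855467 + (0.54/2)·(-0.157204 + (-0.837347)) = 1.586938
t=1.080000, y=1.586938:
  k1 = f(1.080000, 1.586938) = -0.653708
  k2 = f(1.620000, 1.233936) = -1.331320
  y ← 1.586938 + (0.54/2)·(-0.653708 + (-1.331320)) = 1.050981
y(1.62) ≈ 1.0510

1.0510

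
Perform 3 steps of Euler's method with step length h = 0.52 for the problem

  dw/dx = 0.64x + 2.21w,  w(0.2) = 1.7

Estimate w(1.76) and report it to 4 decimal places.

Euler: w_{n+1} = w_n + h·f(x_n, w_n).
x=0.200000, w=1.700000: f=3.885000 → w ← 1.700000 + 0.52·3.885000 = 3.720200
x=0.720000, w=3.720200: f=8.682442 → w ← 3.720200 + 0.52·8.682442 = 8.235070
x=1.240000, w=8.235070: f=18.993104 → w ← 8.235070 + 0.52·18.993104 = 18.111484
w(1.76) ≈ 18.1115

18.1115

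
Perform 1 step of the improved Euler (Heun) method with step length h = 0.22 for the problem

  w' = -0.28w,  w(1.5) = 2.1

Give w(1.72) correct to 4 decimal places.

1.9746

Heun: k1 = f(x_n, w_n); k2 = f(x_n + h, w_n + h·k1); w_{n+1} = w_n + (h/2)·(k1 + k2).
x=1.500000, w=2.100000:
  k1 = f(1.500000, 2.100000) = -0.588000
  k2 = f(1.720000, 1.970640) = -0.551779
  w ← 2.100000 + (0.22/2)·(-0.588000 + (-0.551779)) = 1.974624
w(1.72) ≈ 1.9746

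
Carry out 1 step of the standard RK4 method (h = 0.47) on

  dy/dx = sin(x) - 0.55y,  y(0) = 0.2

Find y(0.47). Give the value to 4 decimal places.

RK4: k1 = f(x_n, y_n); k2 = f(x_n + h/2, y_n + (h/2)·k1); k3 = f(x_n + h/2, y_n + (h/2)·k2); k4 = f(x_n + h, y_n + h·k3); y_{n+1} = y_n + (h/6)·(k1 + 2k2 + 2k3 + k4).
x=0.000000, y=0.200000:
  k1 = f(0.000000, 0.200000) = -0.110000
  k2 = f(0.235000, 0.174150) = 0.137060
  k3 = f(0.235000, 0.232209) = 0.105128
  k4 = f(0.470000, 0.249410) = 0.315711
  y ← 0.200000 + (0.47/6)·(k1 + 2k2 + 2k3 + k4) = 0.254057
y(0.47) ≈ 0.2541

0.2541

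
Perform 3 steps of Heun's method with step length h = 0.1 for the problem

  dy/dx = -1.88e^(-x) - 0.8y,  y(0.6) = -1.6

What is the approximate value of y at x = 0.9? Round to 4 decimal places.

Heun: k1 = f(x_n, y_n); k2 = f(x_n + h, y_n + h·k1); y_{n+1} = y_n + (h/2)·(k1 + k2).
x=0.600000, y=-1.600000:
  k1 = f(0.600000, -1.600000) = 0.248234
  k2 = f(0.700000, -1.575177) = 0.326561
  y ← -1.600000 + (0.1/2)·(0.248234 + 0.326561) = -1.571260
x=0.700000, y=-1.571260:
  k1 = f(0.700000, -1.571260) = 0.323428
  k2 = f(0.800000, -1.538917) = 0.386396
  y ← -1.571260 + (0.1/2)·(0.323428 + 0.386396) = -1.535769
x=0.800000, y=-1.535769:
  k1 = f(0.800000, -1.535769) = 0.383877
  k2 = f(0.900000, -1.497381) = 0.433554
  y ← -1.535769 + (0.1/2)·(0.383877 + 0.433554) = -1.494898
y(0.9) ≈ -1.4949

-1.4949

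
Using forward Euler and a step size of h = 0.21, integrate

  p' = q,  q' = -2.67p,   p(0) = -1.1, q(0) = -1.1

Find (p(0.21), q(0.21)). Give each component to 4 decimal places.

-1.3310, -0.4832

Euler on (p,q): p_{n+1} = p_n + h·p', q_{n+1} = q_n + h·q'.
0.000000: (-1.100000, -1.100000); f=(-1.100000, 2.937000) → (-1.331000, -0.483230)
(p(0.21), q(0.21)) ≈ (-1.3310, -0.4832)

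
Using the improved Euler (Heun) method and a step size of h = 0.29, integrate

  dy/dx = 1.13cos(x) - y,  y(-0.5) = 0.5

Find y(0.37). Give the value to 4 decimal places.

Heun: k1 = f(x_n, y_n); k2 = f(x_n + h, y_n + h·k1); y_{n+1} = y_n + (h/2)·(k1 + k2).
x=-0.500000, y=0.500000:
  k1 = f(-0.500000, 0.500000) = 0.491668
  k2 = f(-0.210000, 0.642584) = 0.462591
  y ← 0.500000 + (0.29/2)·(0.491668 + 0.462591) = 0.638368
x=-0.210000, y=0.638368:
  k1 = f(-0.210000, 0.638368) = 0.466807
  k2 = f(0.080000, 0.773742) = 0.352644
  y ← 0.638368 + (0.29/2)·(0.466807 + 0.352644) = 0.757188
x=0.080000, y=0.757188:
  k1 = f(0.080000, 0.757188) = 0.369198
  k2 = f(0.370000, 0.864255) = 0.189274
  y ← 0.757188 + (0.29/2)·(0.369198 + 0.189274) = 0.838167
y(0.37) ≈ 0.8382

0.8382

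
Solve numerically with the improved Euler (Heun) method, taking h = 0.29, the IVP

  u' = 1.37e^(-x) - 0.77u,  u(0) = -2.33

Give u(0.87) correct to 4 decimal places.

Heun: k1 = f(x_n, u_n); k2 = f(x_n + h, u_n + h·k1); u_{n+1} = u_n + (h/2)·(k1 + k2).
x=0.000000, u=-2.330000:
  k1 = f(0.000000, -2.330000) = 3.164100
  k2 = f(0.290000, -1.412411) = 2.112678
  u ← -2.330000 + (0.29/2)·(3.164100 + 2.112678) = -1.564867
x=0.290000, u=-1.564867:
  k1 = f(0.290000, -1.564867) = 2.230069
  k2 = f(0.580000, -0.918147) = 1.474034
  u ← -1.564867 + (0.29/2)·(2.230069 + 1.474034) = -1.027772
x=0.580000, u=-1.027772:
  k1 = f(0.580000, -1.027772) = 1.558445
  k2 = f(0.870000, -0.575823) = 1.017347
  u ← -1.027772 + (0.29/2)·(1.558445 + 1.017347) = -0.654282
u(0.87) ≈ -0.6543

-0.6543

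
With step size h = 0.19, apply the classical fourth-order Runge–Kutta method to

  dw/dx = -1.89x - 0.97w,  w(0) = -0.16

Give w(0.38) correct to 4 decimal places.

RK4: k1 = f(x_n, w_n); k2 = f(x_n + h/2, w_n + (h/2)·k1); k3 = f(x_n + h/2, w_n + (h/2)·k2); k4 = f(x_n + h, w_n + h·k3); w_{n+1} = w_n + (h/6)·(k1 + 2k2 + 2k3 + k4).
x=0.000000, w=-0.160000:
  k1 = f(0.000000, -0.160000) = 0.155200
  k2 = f(0.095000, -0.145256) = -0.038652
  k3 = f(0.095000, -0.163672) = -0.020788
  k4 = f(0.190000, -0.163950) = -0.200069
  w ← -0.160000 + (0.19/6)·(k1 + 2k2 + 2k3 + k4) = -0.165185
x=0.190000, w=-0.165185:
  k1 = f(0.190000, -0.165185) = -0.198870
  k2 = f(0.285000, -0.184078) = -0.360094
  k3 = f(0.285000, -0.199394) = -0.345237
  k4 = f(0.380000, -0.230780) = -0.494343
  w ← -0.165185 + (0.19/6)·(k1 + 2k2 + 2k3 + k4) = -0.231808
w(0.38) ≈ -0.2318

-0.2318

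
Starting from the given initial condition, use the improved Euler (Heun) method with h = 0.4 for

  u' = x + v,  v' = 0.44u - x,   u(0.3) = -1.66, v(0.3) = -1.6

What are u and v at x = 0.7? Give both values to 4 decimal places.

-2.1824, -2.1379

Heun on (u,v): k1 = f(x_n, state_n); k2 = f(x_n + h, state_n + h·k1); state_{n+1} = state_n + (h/2)·(k1 + k2).
0.300000: (-1.660000, -1.600000)
  k1 = (-1.300000, -1.030400)
  predictor → (-2.180000, -2.012160)
  k2 = (-1.312160, -1.659200)
  → (-2.182432, -2.137920)
(u(0.7), v(0.7)) ≈ (-2.1824, -2.1379)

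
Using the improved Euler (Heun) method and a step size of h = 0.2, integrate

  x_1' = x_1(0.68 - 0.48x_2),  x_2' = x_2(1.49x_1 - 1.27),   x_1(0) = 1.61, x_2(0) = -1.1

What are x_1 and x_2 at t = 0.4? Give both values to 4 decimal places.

Heun on (x_1,x_2): k1 = f(t_n, state_n); k2 = f(t_n + h, state_n + h·k1); state_{n+1} = state_n + (h/2)·(k1 + k2).
0.000000: (1.610000, -1.100000)
  k1 = (1.944880, -1.241790)
  predictor → (1.998976, -1.348358)
  k2 = (2.653065, -2.303635)
  → (2.069794, -1.454542)
0.200000: (2.069794, -1.454542)
  k1 = (2.852550, -2.638531)
  predictor → (2.640304, -1.982249)
  k2 = (4.307602, -5.280817)
  → (2.785810, -2.246477)
(x_1(0.4), x_2(0.4)) ≈ (2.7858, -2.2465)

2.7858, -2.2465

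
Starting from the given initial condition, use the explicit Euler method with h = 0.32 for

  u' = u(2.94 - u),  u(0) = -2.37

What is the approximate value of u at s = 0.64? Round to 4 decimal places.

-25.5108

Euler: u_{n+1} = u_n + h·f(s_n, u_n).
s=0.000000, u=-2.370000: f=-12.584700 → u ← -2.370000 + 0.32·(-12.584700) = -6.397104
s=0.320000, u=-6.397104: f=-59.730425 → u ← -6.397104 + 0.32·(-59.730425) = -25.510840
u(0.64) ≈ -25.5108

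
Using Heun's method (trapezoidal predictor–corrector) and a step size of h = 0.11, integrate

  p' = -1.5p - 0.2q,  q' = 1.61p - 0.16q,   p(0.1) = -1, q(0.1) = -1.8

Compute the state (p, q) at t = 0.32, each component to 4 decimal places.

Heun on (p,q): k1 = f(t_n, state_n); k2 = f(t_n + h, state_n + h·k1); state_{n+1} = state_n + (h/2)·(k1 + k2).
0.100000: (-1.000000, -1.800000)
  k1 = (1.860000, -1.322000)
  predictor → (-0.795400, -1.945420)
  k2 = (1.582184, -0.969327)
  → (-0.810680, -1.926023)
0.210000: (-0.810680, -1.926023)
  k1 = (1.601224, -0.997031)
  predictor → (-0.634545, -2.035696)
  k2 = (1.358957, -0.695906)
  → (-0.647870, -2.019135)
(p(0.32), q(0.32)) ≈ (-0.6479, -2.0191)

-0.6479, -2.0191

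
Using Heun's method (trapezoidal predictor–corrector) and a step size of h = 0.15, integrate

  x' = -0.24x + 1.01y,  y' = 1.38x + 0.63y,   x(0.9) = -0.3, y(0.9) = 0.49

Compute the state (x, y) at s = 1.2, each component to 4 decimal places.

Heun on (x,y): k1 = f(s_n, state_n); k2 = f(s_n + h, state_n + h·k1); state_{n+1} = state_n + (h/2)·(k1 + k2).
0.900000: (-0.300000, 0.490000)
  k1 = (0.566900, -0.105300)
  predictor → (-0.214965, 0.474205)
  k2 = (0.530539, 0.002097)
  → (-0.217692, 0.482260)
1.050000: (-0.217692, 0.482260)
  k1 = (0.539329, 0.003409)
  predictor → (-0.136793, 0.482771)
  k2 = (0.520429, 0.115372)
  → (-0.138210, 0.491168)
(x(1.2), y(1.2)) ≈ (-0.1382, 0.4912)

-0.1382, 0.4912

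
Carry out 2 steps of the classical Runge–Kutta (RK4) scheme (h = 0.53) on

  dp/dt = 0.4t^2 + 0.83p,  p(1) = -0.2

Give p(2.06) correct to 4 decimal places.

1.0140

RK4: k1 = f(t_n, p_n); k2 = f(t_n + h/2, p_n + (h/2)·k1); k3 = f(t_n + h/2, p_n + (h/2)·k2); k4 = f(t_n + h, p_n + h·k3); p_{n+1} = p_n + (h/6)·(k1 + 2k2 + 2k3 + k4).
t=1.000000, p=-0.200000:
  k1 = f(1.000000, -0.200000) = 0.234000
  k2 = f(1.265000, -0.137990) = 0.525558
  k3 = f(1.265000, -0.060727) = 0.589687
  k4 = f(1.530000, 0.112534) = 1.029763
  p ← -0.200000 + (0.53/6)·(k1 + 2k2 + 2k3 + k4) = 0.108659
t=1.530000, p=0.108659:
  k1 = f(1.530000, 0.108659) = 1.026547
  k2 = f(1.795000, 0.380694) = 1.604786
  k3 = f(1.795000, 0.533927) = 1.731970
  k4 = f(2.060000, 1.026603) = 2.549520
  p ← 0.108659 + (0.53/6)·(k1 + 2k2 + 2k3 + k4) = 1.014038
p(2.06) ≈ 1.0140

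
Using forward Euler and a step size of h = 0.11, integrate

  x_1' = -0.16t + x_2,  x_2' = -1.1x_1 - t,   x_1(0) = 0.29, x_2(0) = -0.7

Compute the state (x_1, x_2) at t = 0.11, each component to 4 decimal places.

Euler on (x_1,x_2): x_1_{n+1} = x_1_n + h·x_1', x_2_{n+1} = x_2_n + h·x_2'.
0.000000: (0.290000, -0.700000); f=(-0.700000, -0.319000) → (0.213000, -0.735090)
(x_1(0.11), x_2(0.11)) ≈ (0.2130, -0.7351)

0.2130, -0.7351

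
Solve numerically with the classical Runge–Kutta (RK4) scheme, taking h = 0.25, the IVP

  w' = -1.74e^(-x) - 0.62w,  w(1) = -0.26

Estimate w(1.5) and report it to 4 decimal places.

-0.4045

RK4: k1 = f(x_n, w_n); k2 = f(x_n + h/2, w_n + (h/2)·k1); k3 = f(x_n + h/2, w_n + (h/2)·k2); k4 = f(x_n + h, w_n + h·k3); w_{n+1} = w_n + (h/6)·(k1 + 2k2 + 2k3 + k4).
x=1.000000, w=-0.260000:
  k1 = f(1.000000, -0.260000) = -0.478910
  k2 = f(1.125000, -0.319864) = -0.366580
  k3 = f(1.125000, -0.305822) = -0.375285
  k4 = f(1.250000, -0.353821) = -0.279149
  w ← -0.260000 + (0.25/6)·(k1 + 2k2 + 2k3 + k4) = -0.353408
x=1.250000, w=-0.353408:
  k1 = f(1.250000, -0.353408) = -0.279405
  k2 = f(1.375000, -0.388334) = -0.199174
  k3 = f(1.375000, -0.378305) = -0.205392
  k4 = f(1.500000, -0.404756) = -0.137298
  w ← -0.353408 + (0.25/6)·(k1 + 2k2 + 2k3 + k4) = -0.404484
w(1.5) ≈ -0.4045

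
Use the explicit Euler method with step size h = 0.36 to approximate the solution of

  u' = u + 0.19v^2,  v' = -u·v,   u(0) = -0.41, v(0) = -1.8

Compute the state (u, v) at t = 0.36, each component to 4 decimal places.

Euler on (u,v): u_{n+1} = u_n + h·u', v_{n+1} = v_n + h·v'.
0.000000: (-0.410000, -1.800000); f=(0.205600, -0.738000) → (-0.335984, -2.065680)
(u(0.36), v(0.36)) ≈ (-0.3360, -2.0657)

-0.3360, -2.0657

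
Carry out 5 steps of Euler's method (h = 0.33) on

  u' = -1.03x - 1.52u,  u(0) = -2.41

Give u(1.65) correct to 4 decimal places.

-0.7601

Euler: u_{n+1} = u_n + h·f(x_n, u_n).
x=0.000000, u=-2.410000: f=3.663200 → u ← -2.410000 + 0.33·3.663200 = -1.201144
x=0.330000, u=-1.201144: f=1.485839 → u ← -1.201144 + 0.33·1.485839 = -0.710817
x=0.660000, u=-0.710817: f=0.400642 → u ← -0.710817 + 0.33·0.400642 = -0.578605
x=0.990000, u=-0.578605: f=-0.140220 → u ← -0.578605 + 0.33·(-0.140220) = -0.624878
x=1.320000, u=-0.624878: f=-0.409786 → u ← -0.624878 + 0.33·(-0.409786) = -0.760107
u(1.65) ≈ -0.7601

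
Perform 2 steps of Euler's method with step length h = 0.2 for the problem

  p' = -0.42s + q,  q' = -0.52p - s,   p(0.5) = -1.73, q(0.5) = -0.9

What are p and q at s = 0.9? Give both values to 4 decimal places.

Euler on (p,q): p_{n+1} = p_n + h·p', q_{n+1} = q_n + h·q'.
0.500000: (-1.730000, -0.900000); f=(-1.110000, 0.399600) → (-1.952000, -0.820080)
0.700000: (-1.952000, -0.820080); f=(-1.114080, 0.315040) → (-2.174816, -0.757072)
(p(0.9), q(0.9)) ≈ (-2.1748, -0.7571)

-2.1748, -0.7571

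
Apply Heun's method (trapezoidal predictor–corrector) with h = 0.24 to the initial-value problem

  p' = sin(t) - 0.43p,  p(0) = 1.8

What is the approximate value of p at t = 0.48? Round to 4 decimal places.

Heun: k1 = f(t_n, p_n); k2 = f(t_n + h, p_n + h·k1); p_{n+1} = p_n + (h/2)·(k1 + k2).
t=0.000000, p=1.800000:
  k1 = f(0.000000, 1.800000) = -0.774000
  k2 = f(0.240000, 1.614240) = -0.456421
  p ← 1.800000 + (0.24/2)·(-0.774000 + (-0.456421)) = 1.652350
t=0.240000, p=1.652350:
  k1 = f(0.240000, 1.652350) = -0.472808
  k2 = f(0.480000, 1.538876) = -0.199937
  p ← 1.652350 + (0.24/2)·(-0.472808 + (-0.199937)) = 1.571620
p(0.48) ≈ 1.5716

1.5716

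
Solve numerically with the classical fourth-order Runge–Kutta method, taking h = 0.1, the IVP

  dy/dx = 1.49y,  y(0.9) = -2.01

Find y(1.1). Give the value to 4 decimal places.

-2.7078

RK4: k1 = f(x_n, y_n); k2 = f(x_n + h/2, y_n + (h/2)·k1); k3 = f(x_n + h/2, y_n + (h/2)·k2); k4 = f(x_n + h, y_n + h·k3); y_{n+1} = y_n + (h/6)·(k1 + 2k2 + 2k3 + k4).
x=0.900000, y=-2.010000:
  k1 = f(0.900000, -2.010000) = -2.994900
  k2 = f(0.950000, -2.159745) = -3.218020
  k3 = f(0.950000, -2.170901) = -3.234642
  k4 = f(1.000000, -2.333464) = -3.476862
  y ← -2.010000 + (0.1/6)·(k1 + 2k2 + 2k3 + k4) = -2.332951
x=1.000000, y=-2.332951:
  k1 = f(1.000000, -2.332951) = -3.476098
  k2 = f(1.050000, -2.506756) = -3.735067
  k3 = f(1.050000, -2.519705) = -3.754360
  k4 = f(1.100000, -2.708387) = -4.035497
  y ← -2.332951 + (0.1/6)·(k1 + 2k2 + 2k3 + k4) = -2.707792
y(1.1) ≈ -2.7078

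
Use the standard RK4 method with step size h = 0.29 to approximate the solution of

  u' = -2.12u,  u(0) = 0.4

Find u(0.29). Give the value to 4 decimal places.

RK4: k1 = f(s_n, u_n); k2 = f(s_n + h/2, u_n + (h/2)·k1); k3 = f(s_n + h/2, u_n + (h/2)·k2); k4 = f(s_n + h, u_n + h·k3); u_{n+1} = u_n + (h/6)·(k1 + 2k2 + 2k3 + k4).
s=0.000000, u=0.400000:
  k1 = f(0.000000, 0.400000) = -0.848000
  k2 = f(0.145000, 0.277040) = -0.587325
  k3 = f(0.145000, 0.314838) = -0.667456
  k4 = f(0.290000, 0.206438) = -0.437648
  u ← 0.400000 + (0.29/6)·(k1 + 2k2 + 2k3 + k4) = 0.216565
u(0.29) ≈ 0.2166

0.2166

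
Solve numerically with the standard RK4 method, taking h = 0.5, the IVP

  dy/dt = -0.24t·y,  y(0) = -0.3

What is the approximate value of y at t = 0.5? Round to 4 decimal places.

RK4: k1 = f(t_n, y_n); k2 = f(t_n + h/2, y_n + (h/2)·k1); k3 = f(t_n + h/2, y_n + (h/2)·k2); k4 = f(t_n + h, y_n + h·k3); y_{n+1} = y_n + (h/6)·(k1 + 2k2 + 2k3 + k4).
t=0.000000, y=-0.300000:
  k1 = f(0.000000, -0.300000) = 0.000000
  k2 = f(0.250000, -0.300000) = 0.018000
  k3 = f(0.250000, -0.295500) = 0.017730
  k4 = f(0.500000, -0.291135) = 0.034936
  y ← -0.300000 + (0.5/6)·(k1 + 2k2 + 2k3 + k4) = -0.291134
y(0.5) ≈ -0.2911

-0.2911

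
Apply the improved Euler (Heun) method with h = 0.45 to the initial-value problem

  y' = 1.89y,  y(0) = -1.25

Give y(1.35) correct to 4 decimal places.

Heun: k1 = f(x_n, y_n); k2 = f(x_n + h, y_n + h·k1); y_{n+1} = y_n + (h/2)·(k1 + k2).
x=0.000000, y=-1.250000:
  k1 = f(0.000000, -1.250000) = -2.362500
  k2 = f(0.450000, -2.313125) = -4.371806
  y ← -1.250000 + (0.45/2)·(-2.362500 + (-4.371806)) = -2.765219
x=0.450000, y=-2.765219:
  k1 = f(0.450000, -2.765219) = -5.226264
  k2 = f(0.900000, -5.117038) = -9.671201
  y ← -2.765219 + (0.45/2)·(-5.226264 + (-9.671201)) = -6.117148
x=0.900000, y=-6.117148:
  k1 = f(0.900000, -6.117148) = -11.561411
  k2 = f(1.350000, -11.319783) = -21.394390
  y ← -6.117148 + (0.45/2)·(-11.561411 + (-21.394390)) = -13.532204
y(1.35) ≈ -13.5322

-13.5322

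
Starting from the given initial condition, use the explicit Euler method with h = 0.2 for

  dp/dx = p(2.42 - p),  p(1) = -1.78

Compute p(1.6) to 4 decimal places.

-20.2128

Euler: p_{n+1} = p_n + h·f(x_n, p_n).
x=1.000000, p=-1.780000: f=-7.476000 → p ← -1.780000 + 0.2·(-7.476000) = -3.275200
x=1.200000, p=-3.275200: f=-18.652919 → p ← -3.275200 + 0.2·(-18.652919) = -7.005784
x=1.400000, p=-7.005784: f=-66.035004 → p ← -7.005784 + 0.2·(-66.035004) = -20.212785
p(1.6) ≈ -20.2128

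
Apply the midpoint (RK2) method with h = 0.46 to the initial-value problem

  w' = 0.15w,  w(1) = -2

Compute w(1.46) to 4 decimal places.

Midpoint: k1 = f(x_n, w_n); k2 = f(x_n + h/2, w_n + (h/2)·k1); w_{n+1} = w_n + h·k2.
x=1.000000, w=-2.000000:
  k1 = f(1.000000, -2.000000) = -0.300000
  k2 = f(1.230000, -2.069000) = -0.310350
  w ← -2.000000 + 0.46·(-0.310350) = -2.142761
w(1.46) ≈ -2.1428

-2.1428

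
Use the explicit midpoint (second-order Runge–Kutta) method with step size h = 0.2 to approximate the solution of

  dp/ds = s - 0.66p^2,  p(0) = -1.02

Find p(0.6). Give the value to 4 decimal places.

Midpoint: k1 = f(s_n, p_n); k2 = f(s_n + h/2, p_n + (h/2)·k1); p_{n+1} = p_n + h·k2.
s=0.000000, p=-1.020000:
  k1 = f(0.000000, -1.020000) = -0.686664
  k2 = f(0.100000, -1.088666) = -0.682228
  p ← -1.020000 + 0.2·(-0.682228) = -1.156446
s=0.200000, p=-1.156446:
  k1 = f(0.200000, -1.156446) = -0.682662
  k2 = f(0.300000, -1.224712) = -0.689947
  p ← -1.156446 + 0.2·(-0.689947) = -1.294435
s=0.400000, p=-1.294435:
  k1 = f(0.400000, -1.294435) = -0.705871
  k2 = f(0.500000, -1.365022) = -0.729768
  p ← -1.294435 + 0.2·(-0.729768) = -1.440389
p(0.6) ≈ -1.4404

-1.4404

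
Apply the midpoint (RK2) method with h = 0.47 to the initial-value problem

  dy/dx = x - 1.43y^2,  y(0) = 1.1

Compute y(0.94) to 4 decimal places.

Midpoint: k1 = f(x_n, y_n); k2 = f(x_n + h/2, y_n + (h/2)·k1); y_{n+1} = y_n + h·k2.
x=0.000000, y=1.100000:
  k1 = f(0.000000, 1.100000) = -1.730300
  k2 = f(0.235000, 0.693380) = -0.452508
  y ← 1.100000 + 0.47·(-0.452508) = 0.887321
x=0.470000, y=0.887321:
  k1 = f(0.470000, 0.887321) = -0.655894
  k2 = f(0.705000, 0.733186) = -0.063713
  y ← 0.887321 + 0.47·(-0.063713) = 0.857376
y(0.94) ≈ 0.8574

0.8574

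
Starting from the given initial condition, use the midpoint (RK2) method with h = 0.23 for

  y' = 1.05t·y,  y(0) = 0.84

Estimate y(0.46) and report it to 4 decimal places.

0.9373

Midpoint: k1 = f(t_n, y_n); k2 = f(t_n + h/2, y_n + (h/2)·k1); y_{n+1} = y_n + h·k2.
t=0.000000, y=0.840000:
  k1 = f(0.000000, 0.840000) = 0.000000
  k2 = f(0.115000, 0.840000) = 0.101430
  y ← 0.840000 + 0.23·0.101430 = 0.863329
t=0.230000, y=0.863329:
  k1 = f(0.230000, 0.863329) = 0.208494
  k2 = f(0.345000, 0.887306) = 0.321426
  y ← 0.863329 + 0.23·0.321426 = 0.937257
y(0.46) ≈ 0.9373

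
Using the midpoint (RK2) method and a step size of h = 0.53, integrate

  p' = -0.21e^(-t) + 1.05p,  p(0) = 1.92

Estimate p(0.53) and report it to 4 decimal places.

Midpoint: k1 = f(t_n, p_n); k2 = f(t_n + h/2, p_n + (h/2)·k1); p_{n+1} = p_n + h·k2.
t=0.000000, p=1.920000:
  k1 = f(0.000000, 1.920000) = 1.806000
  k2 = f(0.265000, 2.398590) = 2.357406
  p ← 1.920000 + 0.53·2.357406 = 3.169425
p(0.53) ≈ 3.1694

3.1694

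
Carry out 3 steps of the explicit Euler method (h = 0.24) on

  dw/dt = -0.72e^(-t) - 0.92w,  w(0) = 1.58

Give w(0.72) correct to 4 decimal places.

Euler: w_{n+1} = w_n + h·f(t_n, w_n).
t=0.000000, w=1.580000: f=-2.173600 → w ← 1.580000 + 0.24·(-2.173600) = 1.058336
t=0.240000, w=1.058336: f=-1.540041 → w ← 1.058336 + 0.24·(-1.540041) = 0.688726
t=0.480000, w=0.688726: f=-1.079152 → w ← 0.688726 + 0.24·(-1.079152) = 0.429730
w(0.72) ≈ 0.4297

0.4297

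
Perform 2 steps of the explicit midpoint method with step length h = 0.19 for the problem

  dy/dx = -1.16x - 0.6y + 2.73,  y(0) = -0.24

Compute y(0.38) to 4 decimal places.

Midpoint: k1 = f(x_n, y_n); k2 = f(x_n + h/2, y_n + (h/2)·k1); y_{n+1} = y_n + h·k2.
x=0.000000, y=-0.240000:
  k1 = f(0.000000, -0.240000) = 2.874000
  k2 = f(0.095000, 0.033030) = 2.599982
  y ← -0.240000 + 0.19·2.599982 = 0.253997
x=0.190000, y=0.253997:
  k1 = f(0.190000, 0.253997) = 2.357202
  k2 = f(0.285000, 0.477931) = 2.112642
  y ← 0.253997 + 0.19·2.112642 = 0.655398
y(0.38) ≈ 0.6554

0.6554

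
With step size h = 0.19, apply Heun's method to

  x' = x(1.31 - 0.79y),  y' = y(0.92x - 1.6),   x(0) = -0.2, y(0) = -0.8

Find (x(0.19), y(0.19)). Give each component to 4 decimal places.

Heun on (x,y): k1 = f(t_n, state_n); k2 = f(t_n + h, state_n + h·k1); state_{n+1} = state_n + (h/2)·(k1 + k2).
0.000000: (-0.200000, -0.800000)
  k1 = (-0.388400, 1.427200)
  predictor → (-0.273796, -0.528832)
  k2 = (-0.473059, 0.979340)
  → (-0.281839, -0.571379)
(x(0.19), y(0.19)) ≈ (-0.2818, -0.5714)

-0.2818, -0.5714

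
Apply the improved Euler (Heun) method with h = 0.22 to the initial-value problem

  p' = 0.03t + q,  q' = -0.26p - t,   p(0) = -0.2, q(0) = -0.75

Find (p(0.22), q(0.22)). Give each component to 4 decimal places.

Heun on (p,q): k1 = f(t_n, state_n); k2 = f(t_n + h, state_n + h·k1); state_{n+1} = state_n + (h/2)·(k1 + k2).
0.000000: (-0.200000, -0.750000)
  k1 = (-0.750000, 0.052000)
  predictor → (-0.365000, -0.738560)
  k2 = (-0.731960, -0.125100)
  → (-0.363016, -0.758041)
(p(0.22), q(0.22)) ≈ (-0.3630, -0.7580)

-0.3630, -0.7580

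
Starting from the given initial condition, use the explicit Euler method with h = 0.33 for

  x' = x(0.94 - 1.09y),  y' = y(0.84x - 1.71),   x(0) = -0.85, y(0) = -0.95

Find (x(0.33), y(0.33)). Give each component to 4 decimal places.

-1.4041, -0.1901

Euler on (x,y): x_{n+1} = x_n + h·x', y_{n+1} = y_n + h·y'.
0.000000: (-0.850000, -0.950000); f=(-1.679175, 2.302800) → (-1.404128, -0.190076)
(x(0.33), y(0.33)) ≈ (-1.4041, -0.1901)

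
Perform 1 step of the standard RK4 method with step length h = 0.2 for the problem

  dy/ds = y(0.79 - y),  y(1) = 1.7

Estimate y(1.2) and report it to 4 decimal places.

1.4551

RK4: k1 = f(s_n, y_n); k2 = f(s_n + h/2, y_n + (h/2)·k1); k3 = f(s_n + h/2, y_n + (h/2)·k2); k4 = f(s_n + h, y_n + h·k3); y_{n+1} = y_n + (h/6)·(k1 + 2k2 + 2k3 + k4).
s=1.000000, y=1.700000:
  k1 = f(1.000000, 1.700000) = -1.547000
  k2 = f(1.100000, 1.545300) = -1.167165
  k3 = f(1.100000, 1.583283) = -1.255993
  k4 = f(1.200000, 1.448801) = -0.954473
  y ← 1.700000 + (0.2/6)·(k1 + 2k2 + 2k3 + k4) = 1.455074
y(1.2) ≈ 1.4551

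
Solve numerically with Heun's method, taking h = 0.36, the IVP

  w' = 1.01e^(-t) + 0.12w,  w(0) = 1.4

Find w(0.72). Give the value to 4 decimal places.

2.0776

Heun: k1 = f(t_n, w_n); k2 = f(t_n + h, w_n + h·k1); w_{n+1} = w_n + (h/2)·(k1 + k2).
t=0.000000, w=1.400000:
  k1 = f(0.000000, 1.400000) = 1.178000
  k2 = f(0.360000, 1.824080) = 0.923543
  w ← 1.400000 + (0.36/2)·(1.178000 + 0.923543) = 1.778278
t=0.360000, w=1.778278:
  k1 = f(0.360000, 1.778278) = 0.918046
  k2 = f(0.720000, 2.108774) = 0.744673
  w ← 1.778278 + (0.36/2)·(0.918046 + 0.744673) = 2.077567
w(0.72) ≈ 2.0776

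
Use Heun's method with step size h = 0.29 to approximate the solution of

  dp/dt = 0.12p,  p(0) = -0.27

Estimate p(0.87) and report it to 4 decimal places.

-0.2997

Heun: k1 = f(t_n, p_n); k2 = f(t_n + h, p_n + h·k1); p_{n+1} = p_n + (h/2)·(k1 + k2).
t=0.000000, p=-0.270000:
  k1 = f(0.000000, -0.270000) = -0.032400
  k2 = f(0.290000, -0.279396) = -0.033528
  p ← -0.270000 + (0.29/2)·(-0.032400 + (-0.033528)) = -0.279559
t=0.290000, p=-0.279559:
  k1 = f(0.290000, -0.279559) = -0.033547
  k2 = f(0.580000, -0.289288) = -0.034715
  p ← -0.279559 + (0.29/2)·(-0.033547 + (-0.034715)) = -0.289457
t=0.580000, p=-0.289457:
  k1 = f(0.580000, -0.289457) = -0.034735
  k2 = f(0.870000, -0.299531) = -0.035944
  p ← -0.289457 + (0.29/2)·(-0.034735 + (-0.035944)) = -0.299706
p(0.87) ≈ -0.2997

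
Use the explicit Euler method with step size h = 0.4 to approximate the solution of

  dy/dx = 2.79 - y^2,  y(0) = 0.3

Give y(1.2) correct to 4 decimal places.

Euler: y_{n+1} = y_n + h·f(x_n, y_n).
x=0.000000, y=0.300000: f=2.700000 → y ← 0.300000 + 0.4·2.700000 = 1.380000
x=0.400000, y=1.380000: f=0.885600 → y ← 1.380000 + 0.4·0.885600 = 1.734240
x=0.800000, y=1.734240: f=-0.217588 → y ← 1.734240 + 0.4·(-0.217588) = 1.647205
y(1.2) ≈ 1.6472

1.6472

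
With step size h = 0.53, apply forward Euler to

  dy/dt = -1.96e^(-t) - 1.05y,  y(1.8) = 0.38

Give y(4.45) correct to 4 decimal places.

Euler: y_{n+1} = y_n + h·f(t_n, y_n).
t=1.800000, y=0.380000: f=-0.722986 → y ← 0.380000 + 0.53·(-0.722986) = -0.003182
t=2.330000, y=-0.003182: f=-0.187358 → y ← -0.003182 + 0.53·(-0.187358) = -0.102482
t=2.860000, y=-0.102482: f=-0.004640 → y ← -0.102482 + 0.53·(-0.004640) = -0.104942
t=3.390000, y=-0.104942: f=0.044120 → y ← -0.104942 + 0.53·0.044120 = -0.081558
t=3.920000, y=-0.081558: f=0.046748 → y ← -0.081558 + 0.53·0.046748 = -0.056782
y(4.45) ≈ -0.0568

-0.0568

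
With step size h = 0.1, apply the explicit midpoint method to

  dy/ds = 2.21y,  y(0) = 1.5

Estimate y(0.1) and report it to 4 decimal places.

1.8681

Midpoint: k1 = f(s_n, y_n); k2 = f(s_n + h/2, y_n + (h/2)·k1); y_{n+1} = y_n + h·k2.
s=0.000000, y=1.500000:
  k1 = f(0.000000, 1.500000) = 3.315000
  k2 = f(0.050000, 1.665750) = 3.681307
  y ← 1.500000 + 0.1·3.681307 = 1.868131
y(0.1) ≈ 1.8681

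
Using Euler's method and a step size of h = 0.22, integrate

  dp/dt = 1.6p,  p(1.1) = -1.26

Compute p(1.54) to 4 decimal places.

-2.3032

Euler: p_{n+1} = p_n + h·f(t_n, p_n).
t=1.100000, p=-1.260000: f=-2.016000 → p ← -1.260000 + 0.22·(-2.016000) = -1.703520
t=1.320000, p=-1.703520: f=-2.725632 → p ← -1.703520 + 0.22·(-2.725632) = -2.303159
p(1.54) ≈ -2.3032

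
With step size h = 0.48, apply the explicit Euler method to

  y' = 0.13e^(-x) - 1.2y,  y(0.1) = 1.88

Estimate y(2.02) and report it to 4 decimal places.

0.0939

Euler: y_{n+1} = y_n + h·f(x_n, y_n).
x=0.100000, y=1.880000: f=-2.138371 → y ← 1.880000 + 0.48·(-2.138371) = 0.853582
x=0.580000, y=0.853582: f=-0.951511 → y ← 0.853582 + 0.48·(-0.951511) = 0.396856
x=1.060000, y=0.396856: f=-0.431188 → y ← 0.396856 + 0.48·(-0.431188) = 0.189886
x=1.540000, y=0.189886: f=-0.199994 → y ← 0.189886 + 0.48·(-0.199994) = 0.093889
y(2.02) ≈ 0.0939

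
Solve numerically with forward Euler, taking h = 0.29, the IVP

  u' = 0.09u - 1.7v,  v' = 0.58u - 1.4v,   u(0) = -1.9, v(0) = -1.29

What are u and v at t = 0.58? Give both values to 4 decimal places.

Euler on (u,v): u_{n+1} = u_n + h·u', v_{n+1} = v_n + h·v'.
0.000000: (-1.900000, -1.290000); f=(2.022000, 0.704000) → (-1.313620, -1.085840)
0.290000: (-1.313620, -1.085840); f=(1.727702, 0.758276) → (-0.812586, -0.865940)
(u(0.58), v(0.58)) ≈ (-0.8126, -0.8659)

-0.8126, -0.8659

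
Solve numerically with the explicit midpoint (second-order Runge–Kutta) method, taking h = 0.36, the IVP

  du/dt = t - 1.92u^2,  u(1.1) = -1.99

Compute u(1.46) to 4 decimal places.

Midpoint: k1 = f(t_n, u_n); k2 = f(t_n + h/2, u_n + (h/2)·k1); u_{n+1} = u_n + h·k2.
t=1.100000, u=-1.990000:
  k1 = f(1.100000, -1.990000) = -6.503392
  k2 = f(1.280000, -3.160611) = -17.899761
  u ← -1.990000 + 0.36·(-17.899761) = -8.433914
u(1.46) ≈ -8.4339

-8.4339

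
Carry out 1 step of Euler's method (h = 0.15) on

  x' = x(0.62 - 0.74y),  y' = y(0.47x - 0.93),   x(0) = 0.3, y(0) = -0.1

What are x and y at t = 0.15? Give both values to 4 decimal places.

Euler on (x,y): x_{n+1} = x_n + h·x', y_{n+1} = y_n + h·y'.
0.000000: (0.300000, -0.100000); f=(0.208200, 0.078900) → (0.331230, -0.088165)
(x(0.15), y(0.15)) ≈ (0.3312, -0.0882)

0.3312, -0.0882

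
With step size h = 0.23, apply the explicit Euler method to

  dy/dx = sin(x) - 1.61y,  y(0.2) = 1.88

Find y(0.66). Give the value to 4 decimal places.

Euler: y_{n+1} = y_n + h·f(x_n, y_n).
x=0.200000, y=1.880000: f=-2.828131 → y ← 1.880000 + 0.23·(-2.828131) = 1.229530
x=0.430000, y=1.229530: f=-1.562672 → y ← 1.229530 + 0.23·(-1.562672) = 0.870115
y(0.66) ≈ 0.8701

0.8701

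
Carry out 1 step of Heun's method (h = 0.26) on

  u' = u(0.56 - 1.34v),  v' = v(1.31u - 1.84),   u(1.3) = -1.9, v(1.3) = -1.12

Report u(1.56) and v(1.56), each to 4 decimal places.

Heun on (u,v): k1 = f(s_n, state_n); k2 = f(s_n + h, state_n + h·k1); state_{n+1} = state_n + (h/2)·(k1 + k2).
1.300000: (-1.900000, -1.120000)
  k1 = (-3.915520, 4.848480)
  predictor → (-2.918035, 0.140605)
  k2 = (-1.084311, -0.796192)
  → (-2.549978, -0.593203)
(u(1.56), v(1.56)) ≈ (-2.5500, -0.5932)

-2.5500, -0.5932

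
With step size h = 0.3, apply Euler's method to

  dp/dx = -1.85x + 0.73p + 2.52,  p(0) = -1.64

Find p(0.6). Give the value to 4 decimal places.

Euler: p_{n+1} = p_n + h·f(x_n, p_n).
x=0.000000, p=-1.640000: f=1.322800 → p ← -1.640000 + 0.3·1.322800 = -1.243160
x=0.300000, p=-1.243160: f=1.057493 → p ← -1.243160 + 0.3·1.057493 = -0.925912
p(0.6) ≈ -0.9259

-0.9259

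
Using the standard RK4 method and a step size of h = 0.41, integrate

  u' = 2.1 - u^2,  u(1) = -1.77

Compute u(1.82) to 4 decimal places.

RK4: k1 = f(s_n, u_n); k2 = f(s_n + h/2, u_n + (h/2)·k1); k3 = f(s_n + h/2, u_n + (h/2)·k2); k4 = f(s_n + h, u_n + h·k3); u_{n+1} = u_n + (h/6)·(k1 + 2k2 + 2k3 + k4).
s=1.000000, u=-1.770000:
  k1 = f(1.000000, -1.770000) = -1.032900
  k2 = f(1.205000, -1.981745) = -1.827311
  k3 = f(1.205000, -2.144599) = -2.499304
  k4 = f(1.410000, -2.794715) = -5.710430
  u ← -1.770000 + (0.41/6)·(k1 + 2k2 + 2k3 + k4) = -2.822098
s=1.410000, u=-2.822098:
  k1 = f(1.410000, -2.822098) = -5.864239
  k2 = f(1.615000, -4.024267) = -14.094727
  k3 = f(1.615000, -5.711517) = -30.521431
  k4 = f(1.820000, -15.335885) = -233.089367
  u ← -2.822098 + (0.41/6)·(k1 + 2k2 + 2k3 + k4) = -25.248136
u(1.82) ≈ -25.2481

-25.2481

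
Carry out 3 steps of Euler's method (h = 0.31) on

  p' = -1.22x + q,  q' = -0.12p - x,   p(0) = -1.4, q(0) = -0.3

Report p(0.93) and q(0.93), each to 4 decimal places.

-2.0110, -0.4179

Euler on (p,q): p_{n+1} = p_n + h·p', q_{n+1} = q_n + h·q'.
0.000000: (-1.400000, -0.300000); f=(-0.300000, 0.168000) → (-1.493000, -0.247920)
0.310000: (-1.493000, -0.247920); f=(-0.626120, -0.130840) → (-1.687097, -0.288480)
0.620000: (-1.687097, -0.288480); f=(-1.044880, -0.417548) → (-2.011010, -0.417920)
(p(0.93), q(0.93)) ≈ (-2.0110, -0.4179)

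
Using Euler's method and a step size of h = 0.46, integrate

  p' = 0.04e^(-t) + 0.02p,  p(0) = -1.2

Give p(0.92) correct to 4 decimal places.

Euler: p_{n+1} = p_n + h·f(t_n, p_n).
t=0.000000, p=-1.200000: f=0.016000 → p ← -1.200000 + 0.46·0.016000 = -1.192640
t=0.460000, p=-1.192640: f=0.001399 → p ← -1.192640 + 0.46·0.001399 = -1.191997
p(0.92) ≈ -1.1920

-1.1920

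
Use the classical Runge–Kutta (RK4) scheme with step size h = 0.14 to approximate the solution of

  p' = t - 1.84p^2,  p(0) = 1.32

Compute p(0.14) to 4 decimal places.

0.9933

RK4: k1 = f(t_n, p_n); k2 = f(t_n + h/2, p_n + (h/2)·k1); k3 = f(t_n + h/2, p_n + (h/2)·k2); k4 = f(t_n + h, p_n + h·k3); p_{n+1} = p_n + (h/6)·(k1 + 2k2 + 2k3 + k4).
t=0.000000, p=1.320000:
  k1 = f(0.000000, 1.320000) = -3.206016
  k2 = f(0.070000, 1.095579) = -2.138539
  k3 = f(0.070000, 1.170302) = -2.450078
  k4 = f(0.140000, 0.976989) = -1.616294
  p ← 1.320000 + (0.14/6)·(k1 + 2k2 + 2k3 + k4) = 0.993344
p(0.14) ≈ 0.9933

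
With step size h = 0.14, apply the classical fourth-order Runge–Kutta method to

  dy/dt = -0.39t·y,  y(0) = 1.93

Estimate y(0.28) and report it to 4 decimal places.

1.9007

RK4: k1 = f(t_n, y_n); k2 = f(t_n + h/2, y_n + (h/2)·k1); k3 = f(t_n + h/2, y_n + (h/2)·k2); k4 = f(t_n + h, y_n + h·k3); y_{n+1} = y_n + (h/6)·(k1 + 2k2 + 2k3 + k4).
t=0.000000, y=1.930000:
  k1 = f(0.000000, 1.930000) = 0.000000
  k2 = f(0.070000, 1.930000) = -0.052689
  k3 = f(0.070000, 1.926312) = -0.052588
  k4 = f(0.140000, 1.922638) = -0.104976
  y ← 1.930000 + (0.14/6)·(k1 + 2k2 + 2k3 + k4) = 1.922638
t=0.140000, y=1.922638:
  k1 = f(0.140000, 1.922638) = -0.104976
  k2 = f(0.210000, 1.915289) = -0.156862
  k3 = f(0.210000, 1.911657) = -0.156565
  k4 = f(0.280000, 1.900719) = -0.207558
  y ← 1.922638 + (0.14/6)·(k1 + 2k2 + 2k3 + k4) = 1.900719
y(0.28) ≈ 1.9007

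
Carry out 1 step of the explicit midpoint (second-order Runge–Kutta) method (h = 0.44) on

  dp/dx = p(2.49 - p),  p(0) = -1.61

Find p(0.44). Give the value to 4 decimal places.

-9.0909

Midpoint: k1 = f(x_n, p_n); k2 = f(x_n + h/2, p_n + (h/2)·k1); p_{n+1} = p_n + h·k2.
x=0.000000, p=-1.610000:
  k1 = f(0.000000, -1.610000) = -6.601000
  k2 = f(0.220000, -3.062220) = -17.002119
  p ← -1.610000 + 0.44·(-17.002119) = -9.090932
p(0.44) ≈ -9.0909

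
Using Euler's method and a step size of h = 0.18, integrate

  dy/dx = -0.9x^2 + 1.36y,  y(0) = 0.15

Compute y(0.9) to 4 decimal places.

Euler: y_{n+1} = y_n + h·f(x_n, y_n).
x=0.000000, y=0.150000: f=0.204000 → y ← 0.150000 + 0.18·0.204000 = 0.186720
x=0.180000, y=0.186720: f=0.224779 → y ← 0.186720 + 0.18·0.224779 = 0.227180
x=0.360000, y=0.227180: f=0.192325 → y ← 0.227180 + 0.18·0.192325 = 0.261799
x=0.540000, y=0.261799: f=0.093606 → y ← 0.261799 + 0.18·0.093606 = 0.278648
x=0.720000, y=0.278648: f=-0.087599 → y ← 0.278648 + 0.18·(-0.087599) = 0.262880
y(0.9) ≈ 0.2629

0.2629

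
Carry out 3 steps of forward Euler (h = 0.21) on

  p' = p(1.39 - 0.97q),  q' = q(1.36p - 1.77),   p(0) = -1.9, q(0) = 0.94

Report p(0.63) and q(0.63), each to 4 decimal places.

-3.4439, -0.0003

Euler on (p,q): p_{n+1} = p_n + h·p', q_{n+1} = q_n + h·q'.
0.000000: (-1.900000, 0.940000); f=(-0.908580, -4.092760) → (-2.090802, 0.080520)
0.210000: (-2.090802, 0.080520); f=(-2.742913, -0.371480) → (-2.666814, 0.002510)
0.420000: (-2.666814, 0.002510); f=(-3.700379, -0.013544) → (-3.443893, -0.000335)
(p(0.63), q(0.63)) ≈ (-3.4439, -0.0003)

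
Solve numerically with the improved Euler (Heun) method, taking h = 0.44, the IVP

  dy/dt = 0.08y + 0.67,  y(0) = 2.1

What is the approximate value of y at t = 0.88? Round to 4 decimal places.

Heun: k1 = f(t_n, y_n); k2 = f(t_n + h, y_n + h·k1); y_{n+1} = y_n + (h/2)·(k1 + k2).
t=0.000000, y=2.100000:
  k1 = f(0.000000, 2.100000) = 0.838000
  k2 = f(0.440000, 2.468720) = 0.867498
  y ← 2.100000 + (0.44/2)·(0.838000 + 0.867498) = 2.475209
t=0.440000, y=2.475209:
  k1 = f(0.440000, 2.475209) = 0.868017
  k2 = f(0.880000, 2.857137) = 0.898571
  y ← 2.475209 + (0.44/2)·(0.868017 + 0.898571) = 2.863859
y(0.88) ≈ 2.8639

2.8639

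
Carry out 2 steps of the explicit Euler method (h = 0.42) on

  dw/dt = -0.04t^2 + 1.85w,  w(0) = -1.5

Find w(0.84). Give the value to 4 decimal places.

Euler: w_{n+1} = w_n + h·f(t_n, w_n).
t=0.000000, w=-1.500000: f=-2.775000 → w ← -1.500000 + 0.42·(-2.775000) = -2.665500
t=0.420000, w=-2.665500: f=-4.938231 → w ← -2.665500 + 0.42·(-4.938231) = -4.739557
w(0.84) ≈ -4.7396

-4.7396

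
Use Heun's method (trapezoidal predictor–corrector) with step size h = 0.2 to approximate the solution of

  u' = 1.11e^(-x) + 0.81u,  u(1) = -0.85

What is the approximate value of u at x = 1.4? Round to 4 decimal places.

Heun: k1 = f(x_n, u_n); k2 = f(x_n + h, u_n + h·k1); u_{n+1} = u_n + (h/2)·(k1 + k2).
x=1.000000, u=-0.850000:
  k1 = f(1.000000, -0.850000) = -0.280154
  k2 = f(1.200000, -0.906031) = -0.399559
  u ← -0.850000 + (0.2/2)·(-0.280154 + (-0.399559)) = -0.917971
x=1.200000, u=-0.917971:
  k1 = f(1.200000, -0.917971) = -0.409231
  k2 = f(1.400000, -0.999818) = -0.536130
  u ← -0.917971 + (0.2/2)·(-0.409231 + (-0.536130)) = -1.012507
u(1.4) ≈ -1.0125

-1.0125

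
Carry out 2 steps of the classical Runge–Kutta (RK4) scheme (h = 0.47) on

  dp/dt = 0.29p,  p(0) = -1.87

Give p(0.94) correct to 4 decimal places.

RK4: k1 = f(t_n, p_n); k2 = f(t_n + h/2, p_n + (h/2)·k1); k3 = f(t_n + h/2, p_n + (h/2)·k2); k4 = f(t_n + h, p_n + h·k3); p_{n+1} = p_n + (h/6)·(k1 + 2k2 + 2k3 + k4).
t=0.000000, p=-1.870000:
  k1 = f(0.000000, -1.870000) = -0.542300
  k2 = f(0.235000, -1.997441) = -0.579258
  k3 = f(0.235000, -2.006126) = -0.581776
  k4 = f(0.470000, -2.143435) = -0.621596
  p ← -1.870000 + (0.47/6)·(k1 + 2k2 + 2k3 + k4) = -2.143067
t=0.470000, p=-2.143067:
  k1 = f(0.470000, -2.143067) = -0.621489
  k2 = f(0.705000, -2.289117) = -0.663844
  k3 = f(0.705000, -2.299071) = -0.666730
  k4 = f(0.940000, -2.456431) = -0.712365
  p ← -2.143067 + (0.47/6)·(k1 + 2k2 + 2k3 + k4) = -2.456009
p(0.94) ≈ -2.4560

-2.4560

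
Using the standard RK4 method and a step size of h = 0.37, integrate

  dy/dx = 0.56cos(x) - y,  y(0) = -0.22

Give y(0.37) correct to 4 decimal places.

0.0169

RK4: k1 = f(x_n, y_n); k2 = f(x_n + h/2, y_n + (h/2)·k1); k3 = f(x_n + h/2, y_n + (h/2)·k2); k4 = f(x_n + h, y_n + h·k3); y_{n+1} = y_n + (h/6)·(k1 + 2k2 + 2k3 + k4).
x=0.000000, y=-0.220000:
  k1 = f(0.000000, -0.220000) = 0.780000
  k2 = f(0.185000, -0.075700) = 0.626144
  k3 = f(0.185000, -0.104163) = 0.654608
  k4 = f(0.370000, 0.022205) = 0.499898
  y ← -0.220000 + (0.37/6)·(k1 + 2k2 + 2k3 + k4) = 0.016886
y(0.37) ≈ 0.0169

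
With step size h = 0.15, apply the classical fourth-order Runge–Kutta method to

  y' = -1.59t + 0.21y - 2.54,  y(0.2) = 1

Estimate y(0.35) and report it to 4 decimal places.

0.5784

RK4: k1 = f(t_n, y_n); k2 = f(t_n + h/2, y_n + (h/2)·k1); k3 = f(t_n + h/2, y_n + (h/2)·k2); k4 = f(t_n + h, y_n + h·k3); y_{n+1} = y_n + (h/6)·(k1 + 2k2 + 2k3 + k4).
t=0.200000, y=1.000000:
  k1 = f(0.200000, 1.000000) = -2.648000
  k2 = f(0.275000, 0.801400) = -2.808956
  k3 = f(0.275000, 0.789328) = -2.811491
  k4 = f(0.350000, 0.578276) = -2.975062
  y ← 1.000000 + (0.15/6)·(k1 + 2k2 + 2k3 + k4) = 0.578401
y(0.35) ≈ 0.5784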